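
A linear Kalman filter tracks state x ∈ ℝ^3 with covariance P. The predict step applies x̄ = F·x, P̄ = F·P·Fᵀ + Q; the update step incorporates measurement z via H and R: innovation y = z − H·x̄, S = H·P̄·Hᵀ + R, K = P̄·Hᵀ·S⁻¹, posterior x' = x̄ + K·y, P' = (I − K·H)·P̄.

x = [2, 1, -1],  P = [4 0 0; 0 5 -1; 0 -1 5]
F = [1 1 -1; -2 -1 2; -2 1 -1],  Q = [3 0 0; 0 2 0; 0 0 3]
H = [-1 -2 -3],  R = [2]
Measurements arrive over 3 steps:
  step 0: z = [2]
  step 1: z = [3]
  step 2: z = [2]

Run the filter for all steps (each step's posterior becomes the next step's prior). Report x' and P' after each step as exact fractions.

step 0: x' = [207/64, -455/96, 89/64], P' = [2285/128 -1447/64 1163/128; -1447/64 3551/96 -1089/64; 1163/128 -1089/64 1085/128]
step 1: x' = [-120227/939983, -286197/939983, -718220/939983], P' = [20821508/939983 -27507453/939983 11446538/939983; -27507453/939983 42941171/939983 -19482183/939983; 11446538/939983 -19482183/939983 9381002/939983]
step 2: x' = [35779483/288617446, -493186429/577234892, -3060257/22201342], P' = [13623592223/721543615 -35242882749/1443087230 111472885/11100671; -35242882749/1443087230 111170134237/2886174460 -390031233/22201342; 111472885/11100671 -390031233/22201342 95336653/11100671]

step 0: x̄ = F·x = [4, -7, -2]
step 0: P̄ = F·P·Fᵀ + Q = [19 -26 4; -26 47 -2; 4 -2 31]
step 0: y = z − H·x̄ = [-14]
step 0: S = H·P̄·Hᵀ + R = [384]
step 0: K = P̄·Hᵀ·S⁻¹ = [7/128; -31/192; -31/128]
step 0: x' = x̄ + K·y = [207/64, -455/96, 89/64]
step 0: P' = (I − K·H)·P̄ = [2285/128 -1447/64 1163/128; -1447/64 3551/96 -1089/64; 1163/128 -1089/64 1085/128]
step 1: x̄ = F·x = [-139/48, 101/96, -2419/192]
step 1: P̄ = F·P·Fᵀ + Q = [887/24 -1753/48 7247/96; -1753/48 4727/96 -9937/192; 7247/96 -9937/192 107783/384]
step 1: y = z − H·x̄ = [-6833/192]
step 1: S = H·P̄·Hᵀ + R = [939983/384]
step 1: K = P̄·Hᵀ·S⁻¹ = [-73108/939983; 35830/939983; -312589/939983]
step 1: x' = x̄ + K·y = [-120227/939983, -286197/939983, -718220/939983]
step 1: P' = (I − K·H)·P̄ = [20821508/939983 -27507453/939983 11446538/939983; -27507453/939983 42941171/939983 -19482183/939983; 11446538/939983 -19482183/939983 9381002/939983]
step 2: x̄ = F·x = [311796/939983, -909789/939983, 672477/939983]
step 2: P̄ = F·P·Fᵀ + Q = [37020014/939983 -33484229/939983 88597514/939983; -33484229/939983 41957793/939983 -59756768/939983; 88597514/939983 -59756768/939983 333208484/939983]
step 2: y = z − H·x̄ = [2389615/939983]
step 2: S = H·P̄·Hᵀ + R = [2886174460/939983]
step 2: K = P̄·Hᵀ·S⁻¹ = [-117922049/1443087230; 128838947/2886174460; -7451611/22201342]
step 2: x' = x̄ + K·y = [35779483/288617446, -493186429/577234892, -3060257/22201342]
step 2: P' = (I − K·H)·P̄ = [13623592223/721543615 -35242882749/1443087230 111472885/11100671; -35242882749/1443087230 111170134237/2886174460 -390031233/22201342; 111472885/11100671 -390031233/22201342 95336653/11100671]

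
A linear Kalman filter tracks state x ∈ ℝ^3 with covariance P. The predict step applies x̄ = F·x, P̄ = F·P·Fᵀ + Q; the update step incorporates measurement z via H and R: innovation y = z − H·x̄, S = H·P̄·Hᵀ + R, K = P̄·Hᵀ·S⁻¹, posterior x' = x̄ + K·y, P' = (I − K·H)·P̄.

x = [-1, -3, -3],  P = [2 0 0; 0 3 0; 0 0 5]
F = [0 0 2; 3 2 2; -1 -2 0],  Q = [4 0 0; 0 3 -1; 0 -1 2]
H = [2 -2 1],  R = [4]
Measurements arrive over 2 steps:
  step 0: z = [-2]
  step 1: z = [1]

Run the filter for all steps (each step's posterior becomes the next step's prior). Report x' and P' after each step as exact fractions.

step 0: x' = [-420/61, -1365/244, 125/122], P' = [1448/61 1390/61 -108/61; 1390/61 5707/244 -23/122; -108/61 -23/122 247/61]
step 1: x' = [321988/241393, 279523/482786, -103354/241393], P' = [4800412/241393 4345410/241393 -901452/241393; 4345410/241393 4187190/241393 -679584/241393; -901452/241393 -679584/241393 664940/241393]

step 0: x̄ = F·x = [-6, -15, 7]
step 0: P̄ = F·P·Fᵀ + Q = [24 20 0; 20 53 -19; 0 -19 16]
step 0: y = z − H·x̄ = [-27]
step 0: S = H·P̄·Hᵀ + R = [244]
step 0: K = P̄·Hᵀ·S⁻¹ = [2/61; -85/244; 27/122]
step 0: x' = x̄ + K·y = [-420/61, -1365/244, 125/122]
step 0: P' = (I − K·H)·P̄ = [1448/61 1390/61 -108/61; 1390/61 5707/244 -23/122; -108/61 -23/122 247/61]
step 1: x̄ = F·x = [125/61, -3635/122, 2205/122]
step 1: P̄ = F·P·Fᵀ + Q = [1232/61 294/61 262/61; 294/61 35202/61 -20970/61; 262/61 -20970/61 12837/61]
step 1: y = z − H·x̄ = [-9853/122]
step 1: S = H·P̄·Hᵀ + R = [241393/61]
step 1: K = P̄·Hᵀ·S⁻¹ = [2138/241393; -90786/241393; 55301/241393]
step 1: x' = x̄ + K·y = [321988/241393, 279523/482786, -103354/241393]
step 1: P' = (I − K·H)·P̄ = [4800412/241393 4345410/241393 -901452/241393; 4345410/241393 4187190/241393 -679584/241393; -901452/241393 -679584/241393 664940/241393]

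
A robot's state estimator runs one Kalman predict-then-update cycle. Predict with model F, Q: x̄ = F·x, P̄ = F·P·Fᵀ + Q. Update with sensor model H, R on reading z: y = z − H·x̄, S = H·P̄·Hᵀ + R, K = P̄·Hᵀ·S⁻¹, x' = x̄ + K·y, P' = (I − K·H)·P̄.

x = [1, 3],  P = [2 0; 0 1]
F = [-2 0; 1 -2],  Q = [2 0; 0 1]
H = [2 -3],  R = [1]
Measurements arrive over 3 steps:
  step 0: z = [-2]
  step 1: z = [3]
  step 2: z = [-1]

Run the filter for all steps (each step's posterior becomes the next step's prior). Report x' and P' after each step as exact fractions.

step 0: x̄ = F·x = [-2, -5]
step 0: P̄ = F·P·Fᵀ + Q = [10 -4; -4 7]
step 0: y = z − H·x̄ = [-13]
step 0: S = H·P̄·Hᵀ + R = [152]
step 0: K = P̄·Hᵀ·S⁻¹ = [4/19; -29/152]
step 0: x' = x̄ + K·y = [-90/19, -383/152]
step 0: P' = (I − K·H)·P̄ = [62/19 40/19; 40/19 223/152]
step 1: x̄ = F·x = [180/19, 23/76]
step 1: P̄ = F·P·Fᵀ + Q = [286/19 36/19; 36/19 65/38]
step 1: y = z − H·x̄ = [-1143/76]
step 1: S = H·P̄·Hᵀ + R = [2047/38]
step 1: K = P̄·Hᵀ·S⁻¹ = [928/2047; -51/2047]
step 1: x' = x̄ + K·y = [5436/2047, 2773/4094]
step 1: P' = (I − K·H)·P̄ = [8150/2047 5124/2047; 5124/2047 3433/2047]
step 2: x̄ = F·x = [-10872/2047, 2663/2047]
step 2: P̄ = F·P·Fᵀ + Q = [36694/2047 4196/2047; 4196/2047 3433/2047]
step 2: y = z − H·x̄ = [27686/2047]
step 2: S = H·P̄·Hᵀ + R = [129368/2047]
step 2: K = P̄·Hᵀ·S⁻¹ = [7600/16171; -1907/129368]
step 2: x' = x̄ + K·y = [16904/16171, 71253/64684]
step 2: P' = (I − K·H)·P̄ = [64142/16171 40228/16171; 40228/16171 215185/129368]

step 0: x' = [-90/19, -383/152], P' = [62/19 40/19; 40/19 223/152]
step 1: x' = [5436/2047, 2773/4094], P' = [8150/2047 5124/2047; 5124/2047 3433/2047]
step 2: x' = [16904/16171, 71253/64684], P' = [64142/16171 40228/16171; 40228/16171 215185/129368]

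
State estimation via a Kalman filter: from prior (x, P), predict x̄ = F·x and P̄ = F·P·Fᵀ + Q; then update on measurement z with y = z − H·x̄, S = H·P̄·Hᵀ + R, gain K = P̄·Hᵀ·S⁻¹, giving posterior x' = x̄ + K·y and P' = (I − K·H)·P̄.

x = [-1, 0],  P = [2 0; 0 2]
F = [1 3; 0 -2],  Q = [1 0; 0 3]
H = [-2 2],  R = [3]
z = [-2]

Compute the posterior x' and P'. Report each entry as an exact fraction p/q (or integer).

x' = [37/227, -184/227]
P' = [411/227 312/227; 312/227 381/227]

x̄ = F·x = [-1, 0]
P̄ = F·P·Fᵀ + Q = [21 -12; -12 11]
y = z − H·x̄ = [-4]
S = H·P̄·Hᵀ + R = [227]
K = P̄·Hᵀ·S⁻¹ = [-66/227; 46/227]
x' = x̄ + K·y = [37/227, -184/227]
P' = (I − K·H)·P̄ = [411/227 312/227; 312/227 381/227]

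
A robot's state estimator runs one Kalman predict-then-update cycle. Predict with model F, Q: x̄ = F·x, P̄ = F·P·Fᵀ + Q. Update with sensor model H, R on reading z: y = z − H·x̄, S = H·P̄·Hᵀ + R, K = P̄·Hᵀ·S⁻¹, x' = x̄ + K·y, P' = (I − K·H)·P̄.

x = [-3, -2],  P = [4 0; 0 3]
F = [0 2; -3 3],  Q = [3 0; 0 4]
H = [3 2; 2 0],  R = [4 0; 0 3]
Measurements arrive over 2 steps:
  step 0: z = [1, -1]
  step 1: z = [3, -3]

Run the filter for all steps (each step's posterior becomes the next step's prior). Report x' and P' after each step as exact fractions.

step 0: x̄ = F·x = [-4, 3]
step 0: P̄ = F·P·Fᵀ + Q = [15 18; 18 67]
step 0: y = z − H·x̄ = [7, 7]
step 0: S = H·P̄·Hᵀ + R = [623 162; 162 63]
step 0: K = P̄·Hᵀ·S⁻¹ = [27/1445 1856/4335; 668/1445 -892/1445]
step 0: x' = x̄ + K·y = [-3781/4335, 2767/1445]
step 0: P' = (I − K·H)·P̄ = [928/1445 -1338/1445; -1338/1445 3343/1445]
step 1: x̄ = F·x = [5534/1445, 12082/1445]
step 1: P̄ = F·P·Fᵀ + Q = [17707/1445 28086/1445; 28086/1445 68303/1445]
step 1: y = z − H·x̄ = [-2143/85, -15403/1445]
step 1: S = H·P̄·Hᵀ + R = [2683/5 12858/85; 12858/85 75163/1445]
step 1: K = P̄·Hᵀ·S⁻¹ = [327879/7266833 2470336/7266833; 2991272/7266833 -3268332/7266833]
step 1: x' = x̄ + K·y = [-966969/1038119, 2883338/1038119]
step 1: P' = (I − K·H)·P̄ = [3705504/7266833 -4902498/7266833; -4902498/7266833 13336291/7266833]

step 0: x' = [-3781/4335, 2767/1445], P' = [928/1445 -1338/1445; -1338/1445 3343/1445]
step 1: x' = [-966969/1038119, 2883338/1038119], P' = [3705504/7266833 -4902498/7266833; -4902498/7266833 13336291/7266833]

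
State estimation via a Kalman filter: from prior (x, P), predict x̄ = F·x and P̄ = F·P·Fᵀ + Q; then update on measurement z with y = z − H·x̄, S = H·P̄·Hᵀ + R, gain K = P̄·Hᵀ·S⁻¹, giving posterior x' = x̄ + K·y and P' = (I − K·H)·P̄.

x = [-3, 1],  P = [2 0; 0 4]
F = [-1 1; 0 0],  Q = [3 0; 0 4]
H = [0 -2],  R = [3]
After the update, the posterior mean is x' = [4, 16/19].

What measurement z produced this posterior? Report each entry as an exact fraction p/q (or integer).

z = [-2]

x̄ = F·x = [4, 0]
P̄ = F·P·Fᵀ + Q = [9 0; 0 4]
S = H·P̄·Hᵀ + R = [19]
K = P̄·Hᵀ·S⁻¹ = [0; -8/19]
x' − x̄ = [0, 16/19] = K·y
y = (KᵀK)⁻¹·Kᵀ·(x' − x̄) = [-2]
z = y + H·x̄ = [-2] + [0] = [-2]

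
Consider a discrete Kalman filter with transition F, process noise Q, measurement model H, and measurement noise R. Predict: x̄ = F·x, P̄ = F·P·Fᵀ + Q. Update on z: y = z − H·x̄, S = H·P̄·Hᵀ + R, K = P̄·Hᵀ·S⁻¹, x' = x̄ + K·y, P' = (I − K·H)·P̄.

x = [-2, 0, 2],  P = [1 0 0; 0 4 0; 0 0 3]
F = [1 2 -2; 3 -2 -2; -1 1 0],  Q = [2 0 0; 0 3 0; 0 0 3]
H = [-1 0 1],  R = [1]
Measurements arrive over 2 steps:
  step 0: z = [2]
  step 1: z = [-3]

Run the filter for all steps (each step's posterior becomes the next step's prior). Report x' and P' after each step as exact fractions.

step 0: x̄ = F·x = [-6, -10, 2]
step 0: P̄ = F·P·Fᵀ + Q = [31 -1 7; -1 40 -11; 7 -11 8]
step 0: y = z − H·x̄ = [-6]
step 0: S = H·P̄·Hᵀ + R = [26]
step 0: K = P̄·Hᵀ·S⁻¹ = [-12/13; -5/13; 1/26]
step 0: x' = x̄ + K·y = [-6/13, -100/13, 23/13]
step 0: P' = (I − K·H)·P̄ = [115/13 -133/13 103/13; -133/13 470/13 -138/13; 103/13 -138/13 207/26]
step 1: x̄ = F·x = [-252/13, 136/13, -94/13]
step 1: P̄ = F·P·Fᵀ + Q = [2595/13 -2477/13 1440/13; -2477/13 2624/13 -1468/13; 1440/13 -1468/13 890/13]
step 1: y = z − H·x̄ = [-197/13]
step 1: S = H·P̄·Hᵀ + R = [618/13]
step 1: K = P̄·Hᵀ·S⁻¹ = [-385/206; 1009/618; -275/309]
step 1: x' = x̄ + K·y = [1841/206, -8825/618, 1933/309]
step 1: P' = (I − K·H)·P̄ = [6915/206 -9369/206 3265/103; -9369/206 46427/618 -13549/309; 3265/103 -13549/309 9520/309]

step 0: x' = [-6/13, -100/13, 23/13], P' = [115/13 -133/13 103/13; -133/13 470/13 -138/13; 103/13 -138/13 207/26]
step 1: x' = [1841/206, -8825/618, 1933/309], P' = [6915/206 -9369/206 3265/103; -9369/206 46427/618 -13549/309; 3265/103 -13549/309 9520/309]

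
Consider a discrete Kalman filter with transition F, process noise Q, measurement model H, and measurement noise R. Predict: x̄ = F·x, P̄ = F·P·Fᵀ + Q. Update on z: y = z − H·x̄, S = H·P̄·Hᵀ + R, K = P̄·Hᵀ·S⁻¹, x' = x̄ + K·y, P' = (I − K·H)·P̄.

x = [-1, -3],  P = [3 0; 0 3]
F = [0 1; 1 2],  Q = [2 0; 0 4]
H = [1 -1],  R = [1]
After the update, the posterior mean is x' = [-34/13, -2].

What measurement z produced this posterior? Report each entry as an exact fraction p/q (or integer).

z = [-1]

x̄ = F·x = [-3, -7]
P̄ = F·P·Fᵀ + Q = [5 6; 6 19]
S = H·P̄·Hᵀ + R = [13]
K = P̄·Hᵀ·S⁻¹ = [-1/13; -1]
x' − x̄ = [5/13, 5] = K·y
y = (KᵀK)⁻¹·Kᵀ·(x' − x̄) = [-5]
z = y + H·x̄ = [-5] + [4] = [-1]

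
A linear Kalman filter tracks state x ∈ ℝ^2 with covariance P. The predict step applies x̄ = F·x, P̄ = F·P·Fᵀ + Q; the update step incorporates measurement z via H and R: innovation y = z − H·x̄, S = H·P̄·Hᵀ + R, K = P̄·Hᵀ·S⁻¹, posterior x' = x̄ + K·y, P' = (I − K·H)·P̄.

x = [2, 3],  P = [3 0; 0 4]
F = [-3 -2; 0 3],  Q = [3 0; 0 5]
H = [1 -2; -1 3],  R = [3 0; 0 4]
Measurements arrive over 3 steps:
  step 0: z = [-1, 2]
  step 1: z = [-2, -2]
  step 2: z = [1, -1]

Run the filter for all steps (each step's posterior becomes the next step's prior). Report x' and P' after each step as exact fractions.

step 0: x̄ = F·x = [-12, 9]
step 0: P̄ = F·P·Fᵀ + Q = [46 -24; -24 41]
step 0: y = z − H·x̄ = [29, -37]
step 0: S = H·P̄·Hᵀ + R = [309 -412; -412 563]
step 0: K = P̄·Hᵀ·S⁻¹ = [4306/4223 22/41; 886/4223 17/41]
step 0: x' = x̄ + K·y = [-9644/4223, -1086/4223]
step 0: P' = (I − K·H)·P̄ = [56882/4223 21982/4223; 21982/4223 9662/4223]
step 1: x̄ = F·x = [31104/4223, -3258/4223]
step 1: P̄ = F·P·Fᵀ + Q = [827039/4223 -255810/4223; -255810/4223 108073/4223]
step 1: y = z − H·x̄ = [-46066/4223, 32432/4223]
step 1: S = H·P̄·Hᵀ + R = [2295240/4223 -2754527/4223; -2754527/4223 3351448/4223]
step 1: K = P̄·Hᵀ·S⁻¹ = [1315459/1462001 6555371/24854017; 222445/1462001 7409476/24854017]
step 1: x' = x̄ + K·y = [-10537946/24854017, -3521628/24854017]
step 1: P' = (I − K·H)·P̄ = [253708195/24854017 93309893/24854017; 93309893/24854017 40982599/24854017]
step 2: x̄ = F·x = [38657094/24854017, -10564884/24854017]
step 2: P̄ = F·P·Fᵀ + Q = [3641584918/24854017 -1085684631/24854017; -1085684631/24854017 493113476/24854017]
step 2: y = z − H·x̄ = [-34932845/24854017, 2676337/1462001]
step 2: S = H·P̄·Hᵀ + R = [10031339397/24854017 -707569937/1462001; -707569937/1462001 864301768/1462001]
step 2: K = P̄·Hᵀ·S⁻¹ = [97727119333/108731600423 28954285309/108731600423; 16537454539/108731600423 32520176048/108731600423]
step 2: x' = x̄ + K·y = [84763586214/108731600423, -9931711435/108731600423]
step 2: P' = (I − K·H)·P̄ = [1111178356469/108731600423 408998499235/108731600423; 408998499235/108731600423 179693067809/108731600423]

step 0: x' = [-9644/4223, -1086/4223], P' = [56882/4223 21982/4223; 21982/4223 9662/4223]
step 1: x' = [-10537946/24854017, -3521628/24854017], P' = [253708195/24854017 93309893/24854017; 93309893/24854017 40982599/24854017]
step 2: x' = [84763586214/108731600423, -9931711435/108731600423], P' = [1111178356469/108731600423 408998499235/108731600423; 408998499235/108731600423 179693067809/108731600423]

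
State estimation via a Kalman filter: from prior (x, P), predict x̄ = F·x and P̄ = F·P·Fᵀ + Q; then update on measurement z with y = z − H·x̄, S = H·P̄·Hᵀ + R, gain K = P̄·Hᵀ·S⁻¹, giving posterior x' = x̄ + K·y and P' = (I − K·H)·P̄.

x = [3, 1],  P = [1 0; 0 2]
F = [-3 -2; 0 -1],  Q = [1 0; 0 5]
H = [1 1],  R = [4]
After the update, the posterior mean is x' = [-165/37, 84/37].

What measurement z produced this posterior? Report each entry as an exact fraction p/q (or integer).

x̄ = F·x = [-11, -1]
P̄ = F·P·Fᵀ + Q = [18 4; 4 7]
S = H·P̄·Hᵀ + R = [37]
K = P̄·Hᵀ·S⁻¹ = [22/37; 11/37]
x' − x̄ = [242/37, 121/37] = K·y
y = (KᵀK)⁻¹·Kᵀ·(x' − x̄) = [11]
z = y + H·x̄ = [11] + [-12] = [-1]

z = [-1]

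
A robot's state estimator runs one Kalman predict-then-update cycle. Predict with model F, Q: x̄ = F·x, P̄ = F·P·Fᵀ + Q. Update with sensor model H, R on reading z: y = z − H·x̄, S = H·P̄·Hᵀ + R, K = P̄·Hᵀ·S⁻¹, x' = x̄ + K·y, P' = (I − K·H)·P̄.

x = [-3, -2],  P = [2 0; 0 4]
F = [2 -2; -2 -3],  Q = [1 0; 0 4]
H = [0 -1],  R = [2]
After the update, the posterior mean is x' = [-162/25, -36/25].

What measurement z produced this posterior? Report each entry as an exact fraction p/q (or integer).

z = [2]

x̄ = F·x = [-2, 12]
P̄ = F·P·Fᵀ + Q = [25 16; 16 48]
S = H·P̄·Hᵀ + R = [50]
K = P̄·Hᵀ·S⁻¹ = [-8/25; -24/25]
x' − x̄ = [-112/25, -336/25] = K·y
y = (KᵀK)⁻¹·Kᵀ·(x' − x̄) = [14]
z = y + H·x̄ = [14] + [-12] = [2]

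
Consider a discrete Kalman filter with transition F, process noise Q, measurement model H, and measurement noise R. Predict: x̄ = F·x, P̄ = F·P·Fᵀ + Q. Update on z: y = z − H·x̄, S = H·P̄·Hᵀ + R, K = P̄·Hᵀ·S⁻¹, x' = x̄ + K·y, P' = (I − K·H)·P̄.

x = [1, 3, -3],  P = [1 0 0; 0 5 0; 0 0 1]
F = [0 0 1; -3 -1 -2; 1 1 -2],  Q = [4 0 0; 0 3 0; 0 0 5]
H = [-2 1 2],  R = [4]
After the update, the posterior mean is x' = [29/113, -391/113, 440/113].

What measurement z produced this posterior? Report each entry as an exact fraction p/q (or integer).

x̄ = F·x = [-3, 0, 10]
P̄ = F·P·Fᵀ + Q = [5 -2 -2; -2 21 -4; -2 -4 15]
S = H·P̄·Hᵀ + R = [113]
K = P̄·Hᵀ·S⁻¹ = [-16/113; 17/113; 30/113]
x' − x̄ = [368/113, -391/113, -690/113] = K·y
y = (KᵀK)⁻¹·Kᵀ·(x' − x̄) = [-23]
z = y + H·x̄ = [-23] + [26] = [3]

z = [3]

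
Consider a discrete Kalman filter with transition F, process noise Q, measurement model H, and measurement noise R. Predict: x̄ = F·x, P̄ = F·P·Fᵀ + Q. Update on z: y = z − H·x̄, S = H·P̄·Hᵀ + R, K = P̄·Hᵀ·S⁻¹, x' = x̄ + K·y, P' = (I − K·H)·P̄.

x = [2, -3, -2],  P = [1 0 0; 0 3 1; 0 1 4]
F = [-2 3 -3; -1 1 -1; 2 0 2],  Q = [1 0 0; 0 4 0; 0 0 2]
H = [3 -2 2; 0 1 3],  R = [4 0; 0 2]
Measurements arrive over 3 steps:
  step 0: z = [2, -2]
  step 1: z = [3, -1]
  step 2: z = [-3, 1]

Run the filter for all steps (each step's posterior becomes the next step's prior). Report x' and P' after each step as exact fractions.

step 0: x' = [-14506/28827, -48332/28827, -3260/28827], P' = [195332/28827 198220/28827 -71744/28827; 198220/28827 218192/28827 -74362/28827; -71744/28827 -74362/28827 31658/28827]
step 1: x' = [85727237/311831349, -295522247/311831349, 2736087/103943783], P' = [1174259396/311831349 1173657220/311831349 -135081724/103943783; 1173657220/311831349 1357177748/311831349 -140709590/103943783; -135081724/103943783 -140709590/103943783 65515752/103943783]
step 2: x' = [-2430806851021/997124881177, -1314343075759/997124881177, 788960423341/997124881177], P' = [3728886861208/997124881177 3729499450980/997124881177 -1291252246322/997124881177; 3729499450980/997124881177 4318805672628/997124881177 -1346001024050/997124881177; -1291252246322/997124881177 -1346001024050/997124881177 628212492313/997124881177]

step 0: x̄ = F·x = [-7, -3, 0]
step 0: P̄ = F·P·Fᵀ + Q = [50 17 -22; 17 10 -8; -22 -8 22]
step 0: y = z − H·x̄ = [17, 1]
step 0: S = H·P̄·Hᵀ + R = [178 -3; -3 162]
step 0: K = P̄·Hᵀ·S⁻¹ = [3839/9609 -8506/28827; 796/9609 -2447/28827; -266/9609 10306/28827]
step 0: x' = x̄ + K·y = [-14506/28827, -48332/28827, -3260/28827]
step 0: P' = (I − K·H)·P̄ = [195332/28827 198220/28827 -71744/28827; 198220/28827 218192/28827 -74362/28827; -71744/28827 -74362/28827 31658/28827]
step 1: x̄ = F·x = [-106204/28827, -30566/28827, -3948/3203]
step 1: P̄ = F·P·Fᵀ + Q = [1157753/28827 236566/28827 54368/3203; 236566/28827 169286/28827 8968/3203; 54368/3203 8968/3203 43518/3203]
step 1: y = z − H·x̄ = [415025/28827, 108335/28827]
step 1: S = H·P̄·Hᵀ + R = [15166133/28827 6802058/28827; 6802058/28827 4236170/28827]
step 1: K = P̄·Hᵀ·S⁻¹ = [91243351/311831349 -21039148/311831349; -9410344/311831349 45395719/311831349; 1801378/103943783 27918833/103943783]
step 1: x' = x̄ + K·y = [85727237/311831349, -295522247/311831349, 2736087/103943783]
step 1: P' = (I − K·H)·P̄ = [1174259396/311831349 1173657220/311831349 -135081724/103943783; 1173657220/311831349 1357177748/311831349 -140709590/103943783; -135081724/103943783 -140709590/103943783 65515752/103943783]
step 2: x̄ = F·x = [-1082645998/311831349, -389457745/311831349, 187870996/311831349]
step 2: P̄ = F·P·Fᵀ + Q = [7643883125/311831349 1647954464/311831349 2685301300/311831349; 1647954464/311831349 1661762552/311831349 382424284/311831349; 2685301300/311831349 382424284/311831349 2864927930/311831349]
step 2: y = z − H·x̄ = [1157786465/311831349, 137676106/311831349]
step 2: S = H·P̄·Hᵀ + R = [97537803209/311831349 41447920432/311831349; 41447920432/311831349 30364322324/311831349]
step 2: K = P̄·Hᵀ·S⁻¹ = [286289297255/997124881177 -72128643993/997124881177; -35278760104/997124881177 140401300239/997124881177; 18667573440/997124881177 538636452889/1994249762354]
step 2: x' = x̄ + K·y = [-2430806851021/997124881177, -1314343075759/997124881177, 788960423341/997124881177]
step 2: P' = (I − K·H)·P̄ = [3728886861208/997124881177 3729499450980/997124881177 -1291252246322/997124881177; 3729499450980/997124881177 4318805672628/997124881177 -1346001024050/997124881177; -1291252246322/997124881177 -1346001024050/997124881177 628212492313/997124881177]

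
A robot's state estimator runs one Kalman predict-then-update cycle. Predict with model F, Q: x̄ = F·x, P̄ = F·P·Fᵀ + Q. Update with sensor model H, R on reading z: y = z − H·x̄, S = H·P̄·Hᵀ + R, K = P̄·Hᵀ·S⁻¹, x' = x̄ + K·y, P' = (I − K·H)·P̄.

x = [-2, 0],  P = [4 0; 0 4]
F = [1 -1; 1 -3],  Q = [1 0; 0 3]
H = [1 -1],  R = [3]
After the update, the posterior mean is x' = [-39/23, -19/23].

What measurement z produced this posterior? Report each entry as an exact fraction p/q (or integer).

z = [-1]

x̄ = F·x = [-2, -2]
P̄ = F·P·Fᵀ + Q = [9 16; 16 43]
S = H·P̄·Hᵀ + R = [23]
K = P̄·Hᵀ·S⁻¹ = [-7/23; -27/23]
x' − x̄ = [7/23, 27/23] = K·y
y = (KᵀK)⁻¹·Kᵀ·(x' − x̄) = [-1]
z = y + H·x̄ = [-1] + [0] = [-1]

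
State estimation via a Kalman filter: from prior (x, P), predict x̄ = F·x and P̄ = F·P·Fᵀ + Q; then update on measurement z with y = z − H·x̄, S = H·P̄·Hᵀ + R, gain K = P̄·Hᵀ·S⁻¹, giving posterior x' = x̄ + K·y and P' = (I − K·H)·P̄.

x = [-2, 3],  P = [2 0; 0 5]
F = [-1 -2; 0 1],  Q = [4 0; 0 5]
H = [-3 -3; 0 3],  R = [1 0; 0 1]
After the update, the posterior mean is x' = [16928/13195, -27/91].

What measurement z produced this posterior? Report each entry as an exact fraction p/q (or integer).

z = [-3, -1]

x̄ = F·x = [-4, 3]
P̄ = F·P·Fᵀ + Q = [26 -10; -10 10]
S = H·P̄·Hᵀ + R = [145 0; 0 91]
K = P̄·Hᵀ·S⁻¹ = [-48/145 -30/91; 0 30/91]
x' − x̄ = [69708/13195, -300/91] = K·y
y = (KᵀK)⁻¹·Kᵀ·(x' − x̄) = [-6, -10]
z = y + H·x̄ = [-6, -10] + [3, 9] = [-3, -1]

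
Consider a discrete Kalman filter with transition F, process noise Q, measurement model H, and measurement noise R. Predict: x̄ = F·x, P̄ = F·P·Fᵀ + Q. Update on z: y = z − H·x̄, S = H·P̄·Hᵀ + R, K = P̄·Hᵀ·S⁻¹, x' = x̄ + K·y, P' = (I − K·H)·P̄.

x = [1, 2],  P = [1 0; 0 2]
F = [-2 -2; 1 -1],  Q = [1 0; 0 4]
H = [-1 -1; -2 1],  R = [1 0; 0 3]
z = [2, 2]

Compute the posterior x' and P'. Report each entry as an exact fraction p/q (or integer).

x' = [-151/101, -60/101]
P' = [43/101 -9/101; -9/101 70/101]

x̄ = F·x = [-6, -1]
P̄ = F·P·Fᵀ + Q = [13 2; 2 7]
y = z − H·x̄ = [-5, -9]
S = H·P̄·Hᵀ + R = [25 21; 21 54]
K = P̄·Hᵀ·S⁻¹ = [-34/101 -95/303; -61/101 88/303]
x' = x̄ + K·y = [-151/101, -60/101]
P' = (I − K·H)·P̄ = [43/101 -9/101; -9/101 70/101]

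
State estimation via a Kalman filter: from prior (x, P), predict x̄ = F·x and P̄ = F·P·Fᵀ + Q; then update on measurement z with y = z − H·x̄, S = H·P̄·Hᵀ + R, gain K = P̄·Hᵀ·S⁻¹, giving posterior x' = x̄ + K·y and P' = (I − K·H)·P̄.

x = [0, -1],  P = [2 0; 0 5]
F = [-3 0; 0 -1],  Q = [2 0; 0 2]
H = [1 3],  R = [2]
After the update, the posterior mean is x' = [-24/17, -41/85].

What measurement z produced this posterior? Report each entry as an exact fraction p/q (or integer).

x̄ = F·x = [0, 1]
P̄ = F·P·Fᵀ + Q = [20 0; 0 7]
S = H·P̄·Hᵀ + R = [85]
K = P̄·Hᵀ·S⁻¹ = [4/17; 21/85]
x' − x̄ = [-24/17, -126/85] = K·y
y = (KᵀK)⁻¹·Kᵀ·(x' − x̄) = [-6]
z = y + H·x̄ = [-6] + [3] = [-3]

z = [-3]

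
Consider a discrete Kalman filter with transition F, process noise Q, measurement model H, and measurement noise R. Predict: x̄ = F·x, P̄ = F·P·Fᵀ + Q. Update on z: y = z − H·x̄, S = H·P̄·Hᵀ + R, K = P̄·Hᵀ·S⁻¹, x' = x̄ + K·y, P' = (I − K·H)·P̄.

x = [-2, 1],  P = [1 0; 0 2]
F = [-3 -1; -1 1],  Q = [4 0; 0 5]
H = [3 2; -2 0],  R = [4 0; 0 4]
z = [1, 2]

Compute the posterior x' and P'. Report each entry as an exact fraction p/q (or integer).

x' = [-561/719, 1277/719]
P' = [536/719 -710/719; -710/719 1579/719]

x̄ = F·x = [5, 3]
P̄ = F·P·Fᵀ + Q = [15 1; 1 8]
y = z − H·x̄ = [-20, 12]
S = H·P̄·Hᵀ + R = [183 -94; -94 64]
K = P̄·Hᵀ·S⁻¹ = [47/719 -268/719; 257/719 355/719]
x' = x̄ + K·y = [-561/719, 1277/719]
P' = (I − K·H)·P̄ = [536/719 -710/719; -710/719 1579/719]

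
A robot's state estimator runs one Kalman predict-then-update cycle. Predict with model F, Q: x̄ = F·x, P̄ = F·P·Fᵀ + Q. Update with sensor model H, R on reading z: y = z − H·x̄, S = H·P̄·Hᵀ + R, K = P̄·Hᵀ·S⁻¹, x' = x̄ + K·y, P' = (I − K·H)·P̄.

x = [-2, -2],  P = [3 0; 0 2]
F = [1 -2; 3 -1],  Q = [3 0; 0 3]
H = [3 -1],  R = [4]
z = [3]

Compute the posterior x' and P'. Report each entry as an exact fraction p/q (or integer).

x' = [-5/12, -55/12]
P' = [335/84 127/12; 127/12 377/12]

x̄ = F·x = [2, -4]
P̄ = F·P·Fᵀ + Q = [14 13; 13 32]
y = z − H·x̄ = [-7]
S = H·P̄·Hᵀ + R = [84]
K = P̄·Hᵀ·S⁻¹ = [29/84; 1/12]
x' = x̄ + K·y = [-5/12, -55/12]
P' = (I − K·H)·P̄ = [335/84 127/12; 127/12 377/12]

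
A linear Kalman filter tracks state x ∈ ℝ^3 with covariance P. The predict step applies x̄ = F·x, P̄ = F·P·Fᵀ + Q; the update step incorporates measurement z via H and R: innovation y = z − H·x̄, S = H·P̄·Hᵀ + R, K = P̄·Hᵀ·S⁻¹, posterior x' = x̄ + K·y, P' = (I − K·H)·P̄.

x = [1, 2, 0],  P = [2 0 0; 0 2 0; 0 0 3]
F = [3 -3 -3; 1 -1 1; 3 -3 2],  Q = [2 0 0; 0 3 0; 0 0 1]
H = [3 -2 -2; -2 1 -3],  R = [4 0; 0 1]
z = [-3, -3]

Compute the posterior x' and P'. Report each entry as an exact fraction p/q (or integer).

x̄ = F·x = [-3, -1, -3]
P̄ = F·P·Fᵀ + Q = [65 3 18; 3 10 18; 18 18 49]
y = z − H·x̄ = [-2, -17]
S = H·P̄·Hᵀ + R = [717 -113; -113 808]
K = P̄·Hᵀ·S⁻¹ = [103171/566567 -112488/566567; -43626/566567 -41161/566567; -83285/566567 -127345/566567]
x' = x̄ + K·y = [6253/566567, 220422/566567, 631734/566567]
P' = (I − K·H)·P̄ = [681364/566567 924338/566567 -108634/566567; 924338/566567 1557198/566567 -83439/566567; -108634/566567 -83439/566567 87058/566567]

x' = [6253/566567, 220422/566567, 631734/566567]
P' = [681364/566567 924338/566567 -108634/566567; 924338/566567 1557198/566567 -83439/566567; -108634/566567 -83439/566567 87058/566567]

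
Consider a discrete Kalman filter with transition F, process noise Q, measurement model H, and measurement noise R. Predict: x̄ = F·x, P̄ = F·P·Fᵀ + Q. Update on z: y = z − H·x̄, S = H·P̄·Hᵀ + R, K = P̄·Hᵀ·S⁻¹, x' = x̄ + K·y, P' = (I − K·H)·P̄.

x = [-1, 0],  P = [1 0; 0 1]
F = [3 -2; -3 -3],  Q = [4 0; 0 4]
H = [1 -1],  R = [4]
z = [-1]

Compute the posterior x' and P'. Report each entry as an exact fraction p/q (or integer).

x̄ = F·x = [-3, 3]
P̄ = F·P·Fᵀ + Q = [17 -3; -3 22]
y = z − H·x̄ = [5]
S = H·P̄·Hᵀ + R = [49]
K = P̄·Hᵀ·S⁻¹ = [20/49; -25/49]
x' = x̄ + K·y = [-47/49, 22/49]
P' = (I − K·H)·P̄ = [433/49 353/49; 353/49 453/49]

x' = [-47/49, 22/49]
P' = [433/49 353/49; 353/49 453/49]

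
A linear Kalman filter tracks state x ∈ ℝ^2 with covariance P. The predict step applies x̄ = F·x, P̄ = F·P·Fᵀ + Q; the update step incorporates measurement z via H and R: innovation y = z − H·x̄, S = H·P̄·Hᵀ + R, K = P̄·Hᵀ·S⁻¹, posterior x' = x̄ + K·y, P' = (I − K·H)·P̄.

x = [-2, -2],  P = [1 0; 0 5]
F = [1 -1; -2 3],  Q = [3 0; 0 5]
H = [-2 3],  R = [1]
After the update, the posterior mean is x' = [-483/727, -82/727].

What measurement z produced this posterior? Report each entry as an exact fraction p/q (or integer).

x̄ = F·x = [0, -2]
P̄ = F·P·Fᵀ + Q = [9 -17; -17 54]
S = H·P̄·Hᵀ + R = [727]
K = P̄·Hᵀ·S⁻¹ = [-69/727; 196/727]
x' − x̄ = [-483/727, 1372/727] = K·y
y = (KᵀK)⁻¹·Kᵀ·(x' − x̄) = [7]
z = y + H·x̄ = [7] + [-6] = [1]

z = [1]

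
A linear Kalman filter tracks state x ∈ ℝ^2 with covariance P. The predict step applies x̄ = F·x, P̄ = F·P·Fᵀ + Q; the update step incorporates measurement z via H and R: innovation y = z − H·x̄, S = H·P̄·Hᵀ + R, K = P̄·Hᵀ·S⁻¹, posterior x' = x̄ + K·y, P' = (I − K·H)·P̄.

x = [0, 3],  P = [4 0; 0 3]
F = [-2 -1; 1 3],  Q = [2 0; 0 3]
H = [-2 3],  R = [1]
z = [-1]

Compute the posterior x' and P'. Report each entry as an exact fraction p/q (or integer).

x' = [81/35, 43/35]
P' = [3846/595 149/35; 149/35 102/35]

x̄ = F·x = [-3, 9]
P̄ = F·P·Fᵀ + Q = [21 -17; -17 34]
y = z − H·x̄ = [-34]
S = H·P̄·Hᵀ + R = [595]
K = P̄·Hᵀ·S⁻¹ = [-93/595; 8/35]
x' = x̄ + K·y = [81/35, 43/35]
P' = (I − K·H)·P̄ = [3846/595 149/35; 149/35 102/35]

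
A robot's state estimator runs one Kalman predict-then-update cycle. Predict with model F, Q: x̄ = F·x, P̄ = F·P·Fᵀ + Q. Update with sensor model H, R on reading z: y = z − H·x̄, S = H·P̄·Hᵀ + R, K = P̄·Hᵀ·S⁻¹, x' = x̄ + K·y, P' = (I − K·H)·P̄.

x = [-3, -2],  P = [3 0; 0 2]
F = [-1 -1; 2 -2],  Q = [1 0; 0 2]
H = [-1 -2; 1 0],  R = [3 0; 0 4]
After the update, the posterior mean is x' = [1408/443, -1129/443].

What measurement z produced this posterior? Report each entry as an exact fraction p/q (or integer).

x̄ = F·x = [5, -2]
P̄ = F·P·Fᵀ + Q = [6 -2; -2 22]
S = H·P̄·Hᵀ + R = [89 -2; -2 10]
K = P̄·Hᵀ·S⁻¹ = [-4/443 265/443; -212/443 -131/443]
x' − x̄ = [-807/443, -243/443] = K·y
y = (KᵀK)⁻¹·Kᵀ·(x' − x̄) = [3, -3]
z = y + H·x̄ = [3, -3] + [-1, 5] = [2, 2]

z = [2, 2]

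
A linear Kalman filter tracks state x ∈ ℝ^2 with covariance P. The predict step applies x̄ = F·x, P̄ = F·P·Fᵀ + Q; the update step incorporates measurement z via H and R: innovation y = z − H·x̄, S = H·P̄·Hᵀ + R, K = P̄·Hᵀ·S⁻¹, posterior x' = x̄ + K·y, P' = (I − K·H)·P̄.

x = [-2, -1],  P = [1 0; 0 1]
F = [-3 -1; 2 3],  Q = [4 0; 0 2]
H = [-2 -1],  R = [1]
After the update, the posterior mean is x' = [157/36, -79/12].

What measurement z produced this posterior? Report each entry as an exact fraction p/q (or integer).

x̄ = F·x = [7, -7]
P̄ = F·P·Fᵀ + Q = [14 -9; -9 15]
S = H·P̄·Hᵀ + R = [36]
K = P̄·Hᵀ·S⁻¹ = [-19/36; 1/12]
x' − x̄ = [-95/36, 5/12] = K·y
y = (KᵀK)⁻¹·Kᵀ·(x' − x̄) = [5]
z = y + H·x̄ = [5] + [-7] = [-2]

z = [-2]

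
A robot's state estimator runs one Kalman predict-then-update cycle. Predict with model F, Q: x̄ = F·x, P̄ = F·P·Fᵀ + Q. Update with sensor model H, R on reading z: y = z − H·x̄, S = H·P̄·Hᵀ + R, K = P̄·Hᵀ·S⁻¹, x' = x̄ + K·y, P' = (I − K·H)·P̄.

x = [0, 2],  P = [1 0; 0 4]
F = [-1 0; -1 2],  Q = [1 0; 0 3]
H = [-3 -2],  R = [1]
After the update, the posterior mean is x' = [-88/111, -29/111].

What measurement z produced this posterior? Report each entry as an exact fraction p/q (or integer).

z = [3]

x̄ = F·x = [0, 4]
P̄ = F·P·Fᵀ + Q = [2 1; 1 20]
S = H·P̄·Hᵀ + R = [111]
K = P̄·Hᵀ·S⁻¹ = [-8/111; -43/111]
x' − x̄ = [-88/111, -473/111] = K·y
y = (KᵀK)⁻¹·Kᵀ·(x' − x̄) = [11]
z = y + H·x̄ = [11] + [-8] = [3]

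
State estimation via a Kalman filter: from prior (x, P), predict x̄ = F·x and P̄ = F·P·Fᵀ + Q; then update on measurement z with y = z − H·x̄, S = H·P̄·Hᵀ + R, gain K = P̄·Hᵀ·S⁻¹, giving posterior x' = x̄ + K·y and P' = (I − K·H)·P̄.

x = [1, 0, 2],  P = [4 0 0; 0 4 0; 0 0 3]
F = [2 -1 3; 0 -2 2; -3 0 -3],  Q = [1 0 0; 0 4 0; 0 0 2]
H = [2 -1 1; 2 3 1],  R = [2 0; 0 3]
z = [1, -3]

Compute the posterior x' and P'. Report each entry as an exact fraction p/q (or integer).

x̄ = F·x = [8, 4, -9]
P̄ = F·P·Fᵀ + Q = [48 26 -51; 26 32 -18; -51 -18 65]
y = z − H·x̄ = [-2, -22]
S = H·P̄·Hᵀ + R = [19 25; 25 548]
K = P̄·Hᵀ·S⁻¹ = [7337/9787 1862/9787; -2154/9787 2420/9787; -8137/9787 -1254/9787]
x' = x̄ + K·y = [22658/9787, -9784/9787, -44221/9787]
P' = (I − K·H)·P̄ = [101347/9787 -2272/9787 -190292/9787; -2272/9787 2892/9787 3128/9787; -190292/9787 3128/9787 367438/9787]

x' = [22658/9787, -9784/9787, -44221/9787]
P' = [101347/9787 -2272/9787 -190292/9787; -2272/9787 2892/9787 3128/9787; -190292/9787 3128/9787 367438/9787]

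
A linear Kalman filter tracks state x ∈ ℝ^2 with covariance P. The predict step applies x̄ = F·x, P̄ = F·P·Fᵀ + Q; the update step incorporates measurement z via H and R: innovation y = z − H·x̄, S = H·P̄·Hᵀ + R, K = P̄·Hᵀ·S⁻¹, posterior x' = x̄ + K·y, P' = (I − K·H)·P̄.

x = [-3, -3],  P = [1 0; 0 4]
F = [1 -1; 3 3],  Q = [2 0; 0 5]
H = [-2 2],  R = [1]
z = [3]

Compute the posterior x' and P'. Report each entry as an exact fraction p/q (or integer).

x̄ = F·x = [0, -18]
P̄ = F·P·Fᵀ + Q = [7 -9; -9 50]
y = z − H·x̄ = [39]
S = H·P̄·Hᵀ + R = [301]
K = P̄·Hᵀ·S⁻¹ = [-32/301; 118/301]
x' = x̄ + K·y = [-1248/301, -816/301]
P' = (I − K·H)·P̄ = [1083/301 1067/301; 1067/301 1126/301]

x' = [-1248/301, -816/301]
P' = [1083/301 1067/301; 1067/301 1126/301]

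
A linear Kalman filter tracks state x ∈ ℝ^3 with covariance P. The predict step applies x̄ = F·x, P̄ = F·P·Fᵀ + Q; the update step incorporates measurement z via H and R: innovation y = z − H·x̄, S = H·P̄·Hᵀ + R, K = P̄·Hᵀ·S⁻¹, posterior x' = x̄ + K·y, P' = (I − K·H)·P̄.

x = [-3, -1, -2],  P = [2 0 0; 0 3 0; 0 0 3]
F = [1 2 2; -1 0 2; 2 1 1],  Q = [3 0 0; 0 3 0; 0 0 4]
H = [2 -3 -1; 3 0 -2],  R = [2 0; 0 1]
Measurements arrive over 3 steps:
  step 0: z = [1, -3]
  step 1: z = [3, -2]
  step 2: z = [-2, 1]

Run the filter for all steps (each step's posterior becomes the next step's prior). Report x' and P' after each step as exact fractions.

step 0: x' = [-52264/8107, -15222/8107, -66095/8107], P' = [122233/16214 10501/8107 90126/8107; 10501/8107 3794/8107 14826/8107; 90126/8107 14826/8107 134878/8107]
step 1: x' = [-1666116416/260851699, -615495684/260851699, -2223315317/260851699], P' = [2367150528/260851699 469907256/260851699 3464009478/260851699; 469907256/260851699 154063092/260851699 668681538/260851699; 3464009478/260851699 668681538/260851699 5130921274/260851699]
step 2: x' = [-9708588377827/4913251200236, 600872659246/1228312800059, -8371069798591/2456625600118], P' = [45734181064583/4913251200236 2265421814705/1228312800059 33469259758809/2456625600118; 2265421814705/1228312800059 734917876304/1228312800059 3226476740424/1228312800059; 33469259758809/2456625600118 3226476740424/1228312800059 24784573649849/1228312800059]

step 0: x̄ = F·x = [-9, -1, -9]
step 0: P̄ = F·P·Fᵀ + Q = [29 10 16; 10 17 2; 16 2 18]
step 0: y = z − H·x̄ = [7, 6]
step 0: S = H·P̄·Hᵀ + R = [117 20; 20 142]
step 0: K = P̄·Hᵀ·S⁻¹ = [302/8107 6195/16214; -2603/8107 1851/8107; 448/8107 622/8107]
step 0: x' = x̄ + K·y = [-52264/8107, -15222/8107, -66095/8107]
step 0: P' = (I − K·H)·P̄ = [122233/16214 10501/8107 90126/8107; 10501/8107 3794/8107 14826/8107; 90126/8107 14826/8107 134878/8107]
step 1: x̄ = F·x = [-214898/8107, -7266/737, -16895/737]
step 1: P̄ = F·P·Fᵀ + Q = [2322483/16214 93945/1474 87456/737; 93945/1474 4371/134 3612/67; 87456/737 3612/67 7006/67]
step 1: y = z − H·x̄ = [28494/8107, 256790/8107]
step 1: S = H·P̄·Hᵀ + R = [925587/16214 -198353/16214; -198353/16214 4611985/16214]
step 1: K = P̄·Hᵀ·S⁻¹ = [-69715095/260851699 173432628/260851699; -95528151/260851699 72358692/260851699; -104473466/260851699 130185886/260851699]
step 1: x' = x̄ + K·y = [-1666116416/260851699, -615495684/260851699, -2223315317/260851699]
step 1: P' = (I − K·H)·P̄ = [2367150528/260851699 469907256/260851699 3464009478/260851699; 469907256/260851699 154063092/260851699 668681538/260851699; 3464009478/260851699 668681538/260851699 5130921274/260851699]
step 2: x̄ = F·x = [-7343738418/260851699, -2780514218/260851699, -6171043833/260851699]
step 2: P̄ = F·P·Fᵀ + Q = [45374762329/260851699 19891446208/260851699 37648579610/260851699; 19891446208/260851699 9817352809/260851699 16787025746/260851699; 37648579610/260851699 16787025746/260851699 32870023286/260851699]
step 2: y = z − H·x̄ = [-346813049/260851699, 9949979287/260851699]
step 2: S = H·P̄·Hᵀ + R = [14677432821/260851699 -3852298120/260851699; -3852298120/260851699 88330850484/260851699]
step 2: K = P̄·Hᵀ·S⁻¹ = [-331902395614/1228312800059 3325504158513/4913251200236; -450193369963/1228312800059 343311963267/1228312800059; -497372056156/1228312800059 1269484677031/2456625600118]
step 2: x' = x̄ + K·y = [-9708588377827/4913251200236, 600872659246/1228312800059, -8371069798591/2456625600118]
step 2: P' = (I − K·H)·P̄ = [45734181064583/4913251200236 2265421814705/1228312800059 33469259758809/2456625600118; 2265421814705/1228312800059 734917876304/1228312800059 3226476740424/1228312800059; 33469259758809/2456625600118 3226476740424/1228312800059 24784573649849/1228312800059]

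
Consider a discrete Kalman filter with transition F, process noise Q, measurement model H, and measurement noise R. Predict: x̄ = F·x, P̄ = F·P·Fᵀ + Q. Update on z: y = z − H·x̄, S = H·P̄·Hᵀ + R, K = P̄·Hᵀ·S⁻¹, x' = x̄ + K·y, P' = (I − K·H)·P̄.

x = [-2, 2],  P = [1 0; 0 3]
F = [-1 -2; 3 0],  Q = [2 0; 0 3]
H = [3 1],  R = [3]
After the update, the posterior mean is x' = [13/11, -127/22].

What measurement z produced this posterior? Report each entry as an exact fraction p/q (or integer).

x̄ = F·x = [-2, -6]
P̄ = F·P·Fᵀ + Q = [15 -3; -3 12]
S = H·P̄·Hᵀ + R = [132]
K = P̄·Hᵀ·S⁻¹ = [7/22; 1/44]
x' − x̄ = [35/11, 5/22] = K·y
y = (KᵀK)⁻¹·Kᵀ·(x' − x̄) = [10]
z = y + H·x̄ = [10] + [-12] = [-2]

z = [-2]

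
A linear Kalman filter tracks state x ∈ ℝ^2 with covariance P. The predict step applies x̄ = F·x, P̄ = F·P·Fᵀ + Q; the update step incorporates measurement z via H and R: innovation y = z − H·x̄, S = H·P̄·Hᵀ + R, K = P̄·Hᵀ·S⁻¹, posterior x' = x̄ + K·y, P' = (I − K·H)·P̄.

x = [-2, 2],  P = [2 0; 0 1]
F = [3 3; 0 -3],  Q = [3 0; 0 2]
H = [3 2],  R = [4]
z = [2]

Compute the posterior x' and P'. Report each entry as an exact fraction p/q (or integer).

x̄ = F·x = [0, -6]
P̄ = F·P·Fᵀ + Q = [30 -9; -9 11]
y = z − H·x̄ = [14]
S = H·P̄·Hᵀ + R = [210]
K = P̄·Hᵀ·S⁻¹ = [12/35; -1/42]
x' = x̄ + K·y = [24/5, -19/3]
P' = (I − K·H)·P̄ = [186/35 -51/7; -51/7 457/42]

x' = [24/5, -19/3]
P' = [186/35 -51/7; -51/7 457/42]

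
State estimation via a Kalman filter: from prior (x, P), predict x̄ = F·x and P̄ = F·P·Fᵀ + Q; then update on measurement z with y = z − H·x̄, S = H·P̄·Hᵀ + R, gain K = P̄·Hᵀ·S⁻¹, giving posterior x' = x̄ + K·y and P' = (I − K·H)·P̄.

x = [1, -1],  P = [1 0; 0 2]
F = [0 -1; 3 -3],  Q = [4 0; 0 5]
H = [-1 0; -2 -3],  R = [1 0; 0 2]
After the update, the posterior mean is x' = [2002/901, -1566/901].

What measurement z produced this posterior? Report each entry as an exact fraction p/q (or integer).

x̄ = F·x = [1, 6]
P̄ = F·P·Fᵀ + Q = [6 6; 6 32]
S = H·P̄·Hᵀ + R = [7 30; 30 386]
K = P̄·Hᵀ·S⁻¹ = [-708/901 -15/901; 462/901 -288/901]
x' − x̄ = [1101/901, -6972/901] = K·y
y = (KᵀK)⁻¹·Kᵀ·(x' − x̄) = [-2, 21]
z = y + H·x̄ = [-2, 21] + [-1, -20] = [-3, 1]

z = [-3, 1]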